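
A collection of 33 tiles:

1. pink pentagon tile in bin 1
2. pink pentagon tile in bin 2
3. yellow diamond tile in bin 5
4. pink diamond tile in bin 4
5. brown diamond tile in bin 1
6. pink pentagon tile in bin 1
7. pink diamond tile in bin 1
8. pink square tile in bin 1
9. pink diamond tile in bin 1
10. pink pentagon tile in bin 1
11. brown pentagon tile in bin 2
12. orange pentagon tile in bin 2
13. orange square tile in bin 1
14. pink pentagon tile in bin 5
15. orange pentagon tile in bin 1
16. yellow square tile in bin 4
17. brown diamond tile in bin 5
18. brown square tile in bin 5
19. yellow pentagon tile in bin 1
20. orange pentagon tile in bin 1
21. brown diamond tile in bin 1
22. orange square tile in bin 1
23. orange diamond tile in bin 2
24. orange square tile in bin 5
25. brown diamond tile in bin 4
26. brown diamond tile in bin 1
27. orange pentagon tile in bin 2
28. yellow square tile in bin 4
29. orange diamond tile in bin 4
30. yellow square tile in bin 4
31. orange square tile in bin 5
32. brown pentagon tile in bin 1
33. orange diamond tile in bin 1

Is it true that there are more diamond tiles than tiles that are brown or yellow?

There are 12 diamond tiles.
There are 13 tiles that are brown or yellow.
The claim requires 12 > 13, which does not hold.

False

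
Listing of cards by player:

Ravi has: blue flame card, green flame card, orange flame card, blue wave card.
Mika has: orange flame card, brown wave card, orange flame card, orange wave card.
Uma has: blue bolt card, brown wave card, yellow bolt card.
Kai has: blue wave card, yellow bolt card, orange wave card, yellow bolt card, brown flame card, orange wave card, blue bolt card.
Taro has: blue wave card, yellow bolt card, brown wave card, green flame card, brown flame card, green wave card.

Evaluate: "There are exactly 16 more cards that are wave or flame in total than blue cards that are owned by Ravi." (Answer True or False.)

True

There are 18 cards that are wave or flame.
Count of blue cards owned by Ravi: 2.
The claim requires 18 − 2 (= 16) to equal 16, which holds.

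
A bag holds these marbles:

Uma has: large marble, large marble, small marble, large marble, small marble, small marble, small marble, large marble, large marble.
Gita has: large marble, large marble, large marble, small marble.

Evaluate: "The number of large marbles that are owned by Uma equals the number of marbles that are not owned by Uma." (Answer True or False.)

False

Count of large marbles owned by Uma: 5.
Count of marbles that are not owned by Uma: 4.
The claim requires 5 = 4, which does not hold.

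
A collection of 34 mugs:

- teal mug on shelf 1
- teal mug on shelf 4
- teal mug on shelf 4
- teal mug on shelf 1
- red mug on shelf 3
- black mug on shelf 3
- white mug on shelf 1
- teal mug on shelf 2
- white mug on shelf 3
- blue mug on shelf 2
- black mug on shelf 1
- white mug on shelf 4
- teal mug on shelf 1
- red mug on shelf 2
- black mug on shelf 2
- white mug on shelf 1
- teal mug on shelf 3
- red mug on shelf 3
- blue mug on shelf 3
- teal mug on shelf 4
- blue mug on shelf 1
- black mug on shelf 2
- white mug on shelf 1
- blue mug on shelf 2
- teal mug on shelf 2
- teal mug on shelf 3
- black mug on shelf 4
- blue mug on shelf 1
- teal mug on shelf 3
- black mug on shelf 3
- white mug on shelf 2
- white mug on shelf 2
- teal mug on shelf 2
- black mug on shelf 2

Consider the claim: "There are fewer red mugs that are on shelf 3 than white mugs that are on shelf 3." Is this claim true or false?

|red mugs on shelf 3| = 2.
|white mugs on shelf 3| = 1.
The claim requires 2 < 1, which does not hold.

False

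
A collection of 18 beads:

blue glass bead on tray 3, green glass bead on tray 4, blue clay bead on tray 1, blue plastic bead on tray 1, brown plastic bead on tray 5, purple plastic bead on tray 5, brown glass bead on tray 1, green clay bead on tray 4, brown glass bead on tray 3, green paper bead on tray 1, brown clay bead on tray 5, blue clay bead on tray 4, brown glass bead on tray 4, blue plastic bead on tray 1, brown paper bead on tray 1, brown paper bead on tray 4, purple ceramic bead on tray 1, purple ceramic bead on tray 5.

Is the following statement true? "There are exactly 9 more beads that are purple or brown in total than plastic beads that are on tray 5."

False

There are 10 beads that are purple or brown.
There are 2 plastic beads on tray 5.
The claim requires 10 − 2 (= 8) to equal 9, which does not hold.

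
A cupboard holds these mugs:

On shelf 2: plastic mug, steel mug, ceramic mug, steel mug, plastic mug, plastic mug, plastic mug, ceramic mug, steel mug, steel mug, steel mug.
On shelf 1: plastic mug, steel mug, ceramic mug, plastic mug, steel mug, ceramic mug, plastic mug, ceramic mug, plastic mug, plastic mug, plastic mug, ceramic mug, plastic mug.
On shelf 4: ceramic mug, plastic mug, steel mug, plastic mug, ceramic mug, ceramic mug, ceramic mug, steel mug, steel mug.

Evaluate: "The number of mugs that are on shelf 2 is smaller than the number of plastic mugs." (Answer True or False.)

True

|mugs on shelf 2| = 11.
|plastic mugs| = 13.
The claim requires 11 < 13, which holds.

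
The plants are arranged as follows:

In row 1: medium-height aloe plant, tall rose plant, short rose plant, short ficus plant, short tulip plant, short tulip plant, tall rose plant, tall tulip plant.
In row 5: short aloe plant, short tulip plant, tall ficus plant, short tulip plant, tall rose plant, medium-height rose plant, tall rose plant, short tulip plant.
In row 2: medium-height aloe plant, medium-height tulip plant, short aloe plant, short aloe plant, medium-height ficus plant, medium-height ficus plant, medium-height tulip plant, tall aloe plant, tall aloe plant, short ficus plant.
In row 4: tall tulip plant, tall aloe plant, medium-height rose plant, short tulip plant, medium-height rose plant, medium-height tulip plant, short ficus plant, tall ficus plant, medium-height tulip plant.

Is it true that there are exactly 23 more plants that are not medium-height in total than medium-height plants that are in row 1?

True

|plants that are not medium-height| = 24.
|medium-height plants in row 1| = 1.
The claim requires 24 − 1 (= 23) to equal 23, which holds.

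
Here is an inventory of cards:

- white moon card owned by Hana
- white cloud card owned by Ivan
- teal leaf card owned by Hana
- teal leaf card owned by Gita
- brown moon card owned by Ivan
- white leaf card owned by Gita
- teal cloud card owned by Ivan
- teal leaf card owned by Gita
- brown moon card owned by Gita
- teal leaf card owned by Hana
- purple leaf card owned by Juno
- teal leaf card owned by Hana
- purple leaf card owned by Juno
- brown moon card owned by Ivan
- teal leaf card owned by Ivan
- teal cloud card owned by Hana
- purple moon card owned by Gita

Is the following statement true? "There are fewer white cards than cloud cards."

False

|white cards| = 3.
|cloud cards| = 3.
The claim requires 3 < 3, which does not hold.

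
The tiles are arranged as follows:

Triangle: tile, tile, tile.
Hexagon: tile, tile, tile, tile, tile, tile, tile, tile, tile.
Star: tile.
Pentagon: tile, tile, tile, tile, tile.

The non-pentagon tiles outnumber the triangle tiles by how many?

non-pentagon tiles: 13.
triangle tiles: 3.
13 − 3 = 10.

10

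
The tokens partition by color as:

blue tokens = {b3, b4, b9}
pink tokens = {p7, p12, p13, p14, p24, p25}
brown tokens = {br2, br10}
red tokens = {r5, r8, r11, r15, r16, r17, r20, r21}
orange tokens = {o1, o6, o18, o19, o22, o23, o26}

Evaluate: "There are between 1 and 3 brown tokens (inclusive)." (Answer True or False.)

|brown tokens| = 2.
The claim requires 1 ≤ 2 ≤ 3, which holds.

True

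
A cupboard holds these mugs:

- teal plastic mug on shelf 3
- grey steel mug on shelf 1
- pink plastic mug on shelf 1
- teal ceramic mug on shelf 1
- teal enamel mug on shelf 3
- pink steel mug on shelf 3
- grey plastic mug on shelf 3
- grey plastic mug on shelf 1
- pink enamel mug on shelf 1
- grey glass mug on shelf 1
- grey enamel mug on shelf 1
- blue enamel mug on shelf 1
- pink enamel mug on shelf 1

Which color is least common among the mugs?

Counts by color: grey 5, pink 4, teal 3, blue 1.
The minimum is 1, held uniquely by blue.

blue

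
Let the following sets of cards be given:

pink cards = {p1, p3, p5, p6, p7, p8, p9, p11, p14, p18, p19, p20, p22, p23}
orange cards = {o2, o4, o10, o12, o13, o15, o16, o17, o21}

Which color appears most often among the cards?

Counts by color: pink 14, orange 9.
The maximum is 14, held uniquely by pink.

pink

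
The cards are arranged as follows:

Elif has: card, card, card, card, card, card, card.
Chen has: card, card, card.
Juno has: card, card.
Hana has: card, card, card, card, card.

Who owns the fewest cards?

Counts by player: Elif→7, Hana→5, Chen→3, Juno→2.
The minimum is 2, held uniquely by Juno.

Juno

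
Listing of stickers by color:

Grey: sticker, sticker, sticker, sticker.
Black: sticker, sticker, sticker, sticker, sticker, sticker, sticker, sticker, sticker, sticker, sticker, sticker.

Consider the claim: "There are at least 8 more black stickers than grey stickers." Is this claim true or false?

|black stickers| = 12.
|grey stickers| = 4.
The claim requires 12 − 4 = 8 ≥ 8, which holds.

True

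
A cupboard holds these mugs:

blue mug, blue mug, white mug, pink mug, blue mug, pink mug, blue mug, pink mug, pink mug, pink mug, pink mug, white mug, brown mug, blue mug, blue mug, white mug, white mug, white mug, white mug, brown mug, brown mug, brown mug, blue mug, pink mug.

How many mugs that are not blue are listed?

17

Total mugs: 24; with the excluded value: 7; remaining 24 − 7 = 17.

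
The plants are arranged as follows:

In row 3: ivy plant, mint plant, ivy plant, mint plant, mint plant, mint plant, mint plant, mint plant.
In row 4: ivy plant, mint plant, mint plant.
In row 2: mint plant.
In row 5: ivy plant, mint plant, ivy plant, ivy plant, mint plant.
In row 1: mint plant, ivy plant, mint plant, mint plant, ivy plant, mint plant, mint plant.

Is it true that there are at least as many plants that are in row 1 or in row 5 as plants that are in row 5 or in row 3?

False

There are 12 plants in row 1 or in row 5.
There are 13 plants in row 5 or in row 3.
The claim requires 12 ≥ 13, which does not hold.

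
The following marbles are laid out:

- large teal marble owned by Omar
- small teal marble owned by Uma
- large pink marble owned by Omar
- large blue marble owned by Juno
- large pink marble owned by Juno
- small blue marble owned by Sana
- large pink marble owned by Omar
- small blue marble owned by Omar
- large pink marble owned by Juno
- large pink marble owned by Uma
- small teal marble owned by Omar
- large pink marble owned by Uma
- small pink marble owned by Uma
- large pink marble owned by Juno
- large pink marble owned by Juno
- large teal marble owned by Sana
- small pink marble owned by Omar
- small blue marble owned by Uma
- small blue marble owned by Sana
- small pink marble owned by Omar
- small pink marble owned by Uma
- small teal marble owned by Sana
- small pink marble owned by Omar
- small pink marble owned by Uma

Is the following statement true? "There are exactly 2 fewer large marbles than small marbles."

True

|large marbles| = 11.
|small marbles| = 13.
The claim requires 13 − 11 (= 2) to equal 2, which holds.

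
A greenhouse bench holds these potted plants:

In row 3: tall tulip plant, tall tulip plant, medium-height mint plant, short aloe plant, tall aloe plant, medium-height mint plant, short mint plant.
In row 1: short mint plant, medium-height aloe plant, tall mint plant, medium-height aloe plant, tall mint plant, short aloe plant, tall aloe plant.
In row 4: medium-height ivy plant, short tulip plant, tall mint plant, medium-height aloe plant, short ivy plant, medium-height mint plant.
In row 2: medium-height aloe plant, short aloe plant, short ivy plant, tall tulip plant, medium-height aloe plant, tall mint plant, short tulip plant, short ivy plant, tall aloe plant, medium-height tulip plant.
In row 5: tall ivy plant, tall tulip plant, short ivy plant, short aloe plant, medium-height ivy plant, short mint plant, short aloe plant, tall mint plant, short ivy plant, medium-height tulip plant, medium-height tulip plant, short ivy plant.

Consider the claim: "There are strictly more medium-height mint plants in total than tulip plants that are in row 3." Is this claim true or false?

There are 3 medium-height mint plants.
There are 2 tulip plants in row 3.
The claim requires 3 > 2, which holds.

True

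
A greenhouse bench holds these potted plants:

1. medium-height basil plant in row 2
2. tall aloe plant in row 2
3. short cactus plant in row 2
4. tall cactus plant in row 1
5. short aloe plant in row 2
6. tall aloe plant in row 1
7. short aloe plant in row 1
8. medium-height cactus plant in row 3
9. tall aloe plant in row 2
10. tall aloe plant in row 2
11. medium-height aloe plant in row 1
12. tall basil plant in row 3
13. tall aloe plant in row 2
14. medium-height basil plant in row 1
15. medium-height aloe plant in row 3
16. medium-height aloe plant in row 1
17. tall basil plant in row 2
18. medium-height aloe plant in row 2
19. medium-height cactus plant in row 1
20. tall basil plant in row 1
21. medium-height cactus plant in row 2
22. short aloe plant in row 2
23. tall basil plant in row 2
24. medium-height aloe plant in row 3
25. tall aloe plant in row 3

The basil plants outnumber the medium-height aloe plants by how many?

basil plants: 6.
medium-height aloe plants: 5.
6 − 5 = 1.

1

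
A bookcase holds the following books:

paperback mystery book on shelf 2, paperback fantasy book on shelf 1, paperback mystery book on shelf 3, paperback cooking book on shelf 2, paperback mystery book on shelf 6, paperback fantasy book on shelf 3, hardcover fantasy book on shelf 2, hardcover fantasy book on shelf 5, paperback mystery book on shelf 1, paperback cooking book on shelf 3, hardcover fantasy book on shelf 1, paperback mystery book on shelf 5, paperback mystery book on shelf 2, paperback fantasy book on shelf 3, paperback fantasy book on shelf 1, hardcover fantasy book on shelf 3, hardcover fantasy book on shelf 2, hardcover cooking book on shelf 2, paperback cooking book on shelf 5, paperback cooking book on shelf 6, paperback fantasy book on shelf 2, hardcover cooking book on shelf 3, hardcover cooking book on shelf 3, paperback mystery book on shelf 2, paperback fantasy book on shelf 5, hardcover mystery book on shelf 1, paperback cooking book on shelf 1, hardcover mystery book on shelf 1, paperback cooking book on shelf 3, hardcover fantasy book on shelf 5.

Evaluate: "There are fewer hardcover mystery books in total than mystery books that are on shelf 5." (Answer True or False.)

|hardcover mystery books| = 2.
|mystery books on shelf 5| = 1.
The claim requires 2 < 1, which does not hold.

False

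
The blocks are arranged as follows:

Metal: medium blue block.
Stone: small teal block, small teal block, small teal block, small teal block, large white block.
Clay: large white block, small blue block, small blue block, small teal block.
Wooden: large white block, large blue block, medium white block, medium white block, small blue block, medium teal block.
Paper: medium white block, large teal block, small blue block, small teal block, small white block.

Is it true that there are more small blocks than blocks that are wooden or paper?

False

|small blocks| = 11.
|blocks that are wooden or paper| = 11.
The claim requires 11 > 11, which does not hold.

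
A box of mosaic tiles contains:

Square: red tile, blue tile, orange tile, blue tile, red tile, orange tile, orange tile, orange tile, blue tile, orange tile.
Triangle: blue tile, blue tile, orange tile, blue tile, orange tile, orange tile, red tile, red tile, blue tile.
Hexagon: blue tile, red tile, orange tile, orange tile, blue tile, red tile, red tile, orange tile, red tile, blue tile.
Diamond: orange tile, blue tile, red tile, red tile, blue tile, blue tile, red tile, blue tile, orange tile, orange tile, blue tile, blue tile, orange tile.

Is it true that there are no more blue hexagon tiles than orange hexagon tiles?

True

blue hexagon tiles: 3.
orange hexagon tiles: 3.
The claim requires 3 ≤ 3, which holds.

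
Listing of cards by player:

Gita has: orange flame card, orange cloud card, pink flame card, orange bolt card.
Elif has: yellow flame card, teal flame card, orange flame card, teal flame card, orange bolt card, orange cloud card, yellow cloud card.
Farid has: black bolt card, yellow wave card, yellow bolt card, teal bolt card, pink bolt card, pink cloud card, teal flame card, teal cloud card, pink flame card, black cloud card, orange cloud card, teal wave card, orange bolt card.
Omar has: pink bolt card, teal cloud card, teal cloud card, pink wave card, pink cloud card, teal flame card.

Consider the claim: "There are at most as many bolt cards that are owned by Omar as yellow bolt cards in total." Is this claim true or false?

True

Count of bolt cards owned by Omar: 1.
There is 1 yellow bolt card.
The claim requires 1 ≤ 1, which holds.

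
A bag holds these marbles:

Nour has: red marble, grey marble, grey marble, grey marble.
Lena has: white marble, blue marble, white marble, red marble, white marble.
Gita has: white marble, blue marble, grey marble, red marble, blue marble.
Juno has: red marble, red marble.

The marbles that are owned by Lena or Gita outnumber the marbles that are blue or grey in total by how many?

marbles owned by Lena or Gita: 10.
marbles that are blue or grey: 7.
10 − 7 = 3.

3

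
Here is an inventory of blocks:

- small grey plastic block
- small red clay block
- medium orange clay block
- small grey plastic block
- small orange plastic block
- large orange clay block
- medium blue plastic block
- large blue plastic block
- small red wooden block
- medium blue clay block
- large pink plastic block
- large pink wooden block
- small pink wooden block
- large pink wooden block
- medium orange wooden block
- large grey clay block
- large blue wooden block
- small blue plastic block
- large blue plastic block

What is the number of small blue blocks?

1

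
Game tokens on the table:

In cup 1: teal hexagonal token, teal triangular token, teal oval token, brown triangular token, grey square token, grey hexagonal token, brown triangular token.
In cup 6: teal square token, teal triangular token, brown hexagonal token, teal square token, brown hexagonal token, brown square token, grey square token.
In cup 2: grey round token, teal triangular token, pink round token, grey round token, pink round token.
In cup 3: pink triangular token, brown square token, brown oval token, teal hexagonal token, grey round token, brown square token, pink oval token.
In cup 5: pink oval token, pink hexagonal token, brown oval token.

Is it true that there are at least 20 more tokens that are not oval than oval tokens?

tokens that are not oval: 24.
oval tokens: 5.
The claim requires 24 − 5 = 19 ≥ 20, which does not hold.

False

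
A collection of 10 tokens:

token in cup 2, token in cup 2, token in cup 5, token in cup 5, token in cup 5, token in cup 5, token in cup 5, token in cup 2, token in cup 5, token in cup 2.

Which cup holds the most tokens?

Counts by cup: cup 5→6, cup 2→4.
The maximum is 6, held uniquely by cup 5.

cup 5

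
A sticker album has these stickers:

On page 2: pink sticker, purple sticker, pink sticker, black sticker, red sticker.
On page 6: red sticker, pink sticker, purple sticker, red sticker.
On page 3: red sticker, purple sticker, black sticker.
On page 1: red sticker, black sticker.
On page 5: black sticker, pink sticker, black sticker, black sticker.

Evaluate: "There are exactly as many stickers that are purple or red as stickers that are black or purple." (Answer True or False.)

False

There are 8 stickers that are purple or red.
There are 9 stickers that are black or purple.
The claim requires 8 = 9, which does not hold.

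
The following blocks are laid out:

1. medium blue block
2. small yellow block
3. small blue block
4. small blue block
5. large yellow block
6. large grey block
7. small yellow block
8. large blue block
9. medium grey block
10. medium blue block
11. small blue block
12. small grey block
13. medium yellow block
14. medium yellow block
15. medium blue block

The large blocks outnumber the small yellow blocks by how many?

1

large blocks: 3.
small yellow blocks: 2.
3 − 2 = 1.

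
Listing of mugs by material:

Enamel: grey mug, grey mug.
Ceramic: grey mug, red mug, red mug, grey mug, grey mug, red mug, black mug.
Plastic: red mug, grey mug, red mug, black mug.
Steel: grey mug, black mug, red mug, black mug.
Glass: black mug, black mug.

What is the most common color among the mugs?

Counts by color: grey 7, red 6, black 6.
The maximum is 7, held uniquely by grey.

grey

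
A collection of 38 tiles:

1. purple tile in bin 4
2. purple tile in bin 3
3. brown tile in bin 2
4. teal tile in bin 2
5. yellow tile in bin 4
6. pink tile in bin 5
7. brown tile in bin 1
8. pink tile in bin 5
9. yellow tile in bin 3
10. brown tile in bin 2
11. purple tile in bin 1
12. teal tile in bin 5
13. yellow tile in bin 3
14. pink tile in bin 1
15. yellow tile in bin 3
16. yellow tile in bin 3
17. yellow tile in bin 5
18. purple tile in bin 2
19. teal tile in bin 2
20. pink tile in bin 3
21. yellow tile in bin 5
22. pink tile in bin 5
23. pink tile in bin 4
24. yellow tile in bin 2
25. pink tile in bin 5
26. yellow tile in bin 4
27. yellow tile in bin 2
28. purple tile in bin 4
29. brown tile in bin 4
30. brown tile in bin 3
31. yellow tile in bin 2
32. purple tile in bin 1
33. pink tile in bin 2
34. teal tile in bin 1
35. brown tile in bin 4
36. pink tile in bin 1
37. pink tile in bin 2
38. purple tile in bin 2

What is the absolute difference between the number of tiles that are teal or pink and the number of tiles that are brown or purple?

tiles that are teal or pink: 14. tiles that are brown or purple: 13.
|14 − 13| = 14 − 13 = 1.

1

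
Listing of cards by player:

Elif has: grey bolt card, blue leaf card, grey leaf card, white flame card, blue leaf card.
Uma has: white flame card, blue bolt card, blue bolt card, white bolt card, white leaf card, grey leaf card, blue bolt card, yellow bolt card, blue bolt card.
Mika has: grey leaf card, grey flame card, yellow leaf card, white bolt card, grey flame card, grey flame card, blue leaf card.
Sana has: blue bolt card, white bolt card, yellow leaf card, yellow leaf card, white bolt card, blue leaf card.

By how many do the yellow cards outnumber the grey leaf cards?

yellow cards: 4.
grey leaf cards: 3.
4 − 3 = 1.

1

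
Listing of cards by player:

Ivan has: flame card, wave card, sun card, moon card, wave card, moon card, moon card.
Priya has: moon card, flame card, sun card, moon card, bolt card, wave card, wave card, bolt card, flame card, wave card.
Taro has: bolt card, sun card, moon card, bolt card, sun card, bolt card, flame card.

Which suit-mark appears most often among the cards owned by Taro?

Counts by suit-mark (restricted to cards owned by Taro): bolt 3, sun 2, moon 1, flame 1.
The maximum is 3, held uniquely by bolt.

bolt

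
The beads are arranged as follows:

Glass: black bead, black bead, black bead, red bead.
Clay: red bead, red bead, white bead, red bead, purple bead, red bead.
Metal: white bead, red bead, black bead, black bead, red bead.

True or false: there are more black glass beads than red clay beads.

|black glass beads| = 3.
|red clay beads| = 4.
The claim requires 3 > 4, which does not hold.

False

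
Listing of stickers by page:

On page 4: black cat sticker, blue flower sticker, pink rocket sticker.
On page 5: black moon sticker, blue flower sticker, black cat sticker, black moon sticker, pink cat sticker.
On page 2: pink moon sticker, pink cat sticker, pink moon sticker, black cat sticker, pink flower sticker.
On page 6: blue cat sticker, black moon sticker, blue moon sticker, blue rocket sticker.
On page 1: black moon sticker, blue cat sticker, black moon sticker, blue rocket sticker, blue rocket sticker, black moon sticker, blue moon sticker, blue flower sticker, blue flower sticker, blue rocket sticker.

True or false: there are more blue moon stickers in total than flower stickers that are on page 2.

True

|blue moon stickers| = 2.
|flower stickers on page 2| = 1.
The claim requires 2 > 1, which holds.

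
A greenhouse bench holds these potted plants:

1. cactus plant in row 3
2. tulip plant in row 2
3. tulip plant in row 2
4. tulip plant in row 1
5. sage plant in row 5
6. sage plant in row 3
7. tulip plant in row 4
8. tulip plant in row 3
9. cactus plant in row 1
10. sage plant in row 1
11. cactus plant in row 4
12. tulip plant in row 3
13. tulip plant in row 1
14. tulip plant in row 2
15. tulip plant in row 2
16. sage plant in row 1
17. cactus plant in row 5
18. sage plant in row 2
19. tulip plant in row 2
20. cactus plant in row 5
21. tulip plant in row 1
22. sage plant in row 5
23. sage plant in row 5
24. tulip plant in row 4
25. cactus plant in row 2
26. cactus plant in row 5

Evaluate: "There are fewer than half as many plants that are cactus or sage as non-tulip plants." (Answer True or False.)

False

plants that are cactus or sage: 14.
non-tulip plants: 14.
The claim requires 2 × 14 = 28 < 14, which does not hold.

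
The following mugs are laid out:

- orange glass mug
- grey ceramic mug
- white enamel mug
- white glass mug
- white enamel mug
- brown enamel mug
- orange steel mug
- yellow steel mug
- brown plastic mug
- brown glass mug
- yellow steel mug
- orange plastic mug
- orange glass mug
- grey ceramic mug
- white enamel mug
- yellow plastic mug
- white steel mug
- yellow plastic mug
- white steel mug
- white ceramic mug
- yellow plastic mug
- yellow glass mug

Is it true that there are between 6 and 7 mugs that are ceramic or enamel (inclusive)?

mugs that are ceramic or enamel: 7.
The claim requires 6 ≤ 7 ≤ 7, which holds.

True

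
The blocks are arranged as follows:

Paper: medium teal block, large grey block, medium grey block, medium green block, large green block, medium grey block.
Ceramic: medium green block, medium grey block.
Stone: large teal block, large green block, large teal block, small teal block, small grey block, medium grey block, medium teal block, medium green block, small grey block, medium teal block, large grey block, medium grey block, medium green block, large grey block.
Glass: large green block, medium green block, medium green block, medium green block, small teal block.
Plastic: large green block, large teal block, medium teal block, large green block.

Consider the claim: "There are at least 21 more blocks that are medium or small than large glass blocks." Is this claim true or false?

There are 20 blocks that are medium or small.
There is 1 large glass block.
The claim requires 20 − 1 = 19 ≥ 21, which does not hold.

False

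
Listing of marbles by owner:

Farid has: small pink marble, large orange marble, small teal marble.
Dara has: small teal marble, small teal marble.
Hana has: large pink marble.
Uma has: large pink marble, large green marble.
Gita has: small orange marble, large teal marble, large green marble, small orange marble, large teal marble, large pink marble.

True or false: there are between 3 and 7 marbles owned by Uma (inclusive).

marbles owned by Uma: 2.
The claim requires 3 ≤ 2 ≤ 7, which does not hold.

False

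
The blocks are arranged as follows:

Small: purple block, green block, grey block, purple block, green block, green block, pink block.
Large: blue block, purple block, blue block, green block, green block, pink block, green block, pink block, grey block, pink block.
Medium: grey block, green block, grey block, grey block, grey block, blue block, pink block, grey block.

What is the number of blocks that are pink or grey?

grey: 7; pink: 5; together 7 + 5 = 12.

12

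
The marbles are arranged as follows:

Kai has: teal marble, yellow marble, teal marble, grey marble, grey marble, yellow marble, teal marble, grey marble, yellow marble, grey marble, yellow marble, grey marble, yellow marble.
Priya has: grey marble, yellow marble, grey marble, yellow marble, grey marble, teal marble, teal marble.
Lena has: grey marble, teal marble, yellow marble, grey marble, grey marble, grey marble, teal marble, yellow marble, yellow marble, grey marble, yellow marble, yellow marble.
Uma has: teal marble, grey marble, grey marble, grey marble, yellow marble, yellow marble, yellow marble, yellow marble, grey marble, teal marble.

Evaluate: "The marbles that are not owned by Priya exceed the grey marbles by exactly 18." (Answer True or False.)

True

marbles that are not owned by Priya: 35.
grey marbles: 17.
The claim requires 35 − 17 (= 18) to equal 18, which holds.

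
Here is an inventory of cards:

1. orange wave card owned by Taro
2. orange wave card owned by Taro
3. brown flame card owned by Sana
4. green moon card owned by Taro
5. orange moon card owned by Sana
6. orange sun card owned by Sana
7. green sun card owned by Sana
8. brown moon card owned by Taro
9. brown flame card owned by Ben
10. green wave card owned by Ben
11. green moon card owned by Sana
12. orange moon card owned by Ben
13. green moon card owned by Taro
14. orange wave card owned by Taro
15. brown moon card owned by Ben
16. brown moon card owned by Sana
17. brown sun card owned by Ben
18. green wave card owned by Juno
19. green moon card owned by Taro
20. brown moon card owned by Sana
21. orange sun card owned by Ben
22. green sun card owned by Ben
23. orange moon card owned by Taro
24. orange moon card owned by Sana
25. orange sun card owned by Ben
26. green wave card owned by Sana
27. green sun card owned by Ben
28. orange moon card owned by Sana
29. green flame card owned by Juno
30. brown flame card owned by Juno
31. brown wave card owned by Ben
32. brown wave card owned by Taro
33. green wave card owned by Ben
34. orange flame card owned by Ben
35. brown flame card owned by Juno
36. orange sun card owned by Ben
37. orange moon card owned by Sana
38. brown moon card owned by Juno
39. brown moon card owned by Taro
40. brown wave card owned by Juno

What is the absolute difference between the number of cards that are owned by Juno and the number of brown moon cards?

0

cards owned by Juno: 6. brown moon cards: 6.
|6 − 6| = 6 − 6 = 0.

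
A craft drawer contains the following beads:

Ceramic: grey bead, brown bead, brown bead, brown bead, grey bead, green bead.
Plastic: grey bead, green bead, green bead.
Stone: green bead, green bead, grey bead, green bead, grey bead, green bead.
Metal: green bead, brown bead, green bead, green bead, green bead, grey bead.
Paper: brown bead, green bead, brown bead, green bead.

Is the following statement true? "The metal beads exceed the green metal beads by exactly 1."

There are 6 metal beads.
There are 4 green metal beads.
The claim requires 6 − 4 (= 2) to equal 1, which does not hold.

False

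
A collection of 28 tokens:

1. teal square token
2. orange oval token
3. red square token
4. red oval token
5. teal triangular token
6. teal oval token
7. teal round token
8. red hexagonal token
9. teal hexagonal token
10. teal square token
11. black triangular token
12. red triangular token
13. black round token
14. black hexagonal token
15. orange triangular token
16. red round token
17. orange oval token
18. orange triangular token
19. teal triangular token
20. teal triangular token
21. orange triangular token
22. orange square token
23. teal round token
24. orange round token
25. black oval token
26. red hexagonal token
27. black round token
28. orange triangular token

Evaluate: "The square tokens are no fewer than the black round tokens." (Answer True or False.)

There are 4 square tokens.
There are 2 black round tokens.
The claim requires 4 ≥ 2, which holds.

True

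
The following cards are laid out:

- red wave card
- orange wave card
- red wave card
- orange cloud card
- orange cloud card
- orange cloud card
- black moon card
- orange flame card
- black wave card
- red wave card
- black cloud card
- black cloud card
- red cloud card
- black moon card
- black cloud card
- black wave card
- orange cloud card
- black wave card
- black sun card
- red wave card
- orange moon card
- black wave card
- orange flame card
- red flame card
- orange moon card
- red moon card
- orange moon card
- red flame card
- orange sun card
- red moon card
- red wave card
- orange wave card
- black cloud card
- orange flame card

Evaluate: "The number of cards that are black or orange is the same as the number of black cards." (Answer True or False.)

False

cards that are black or orange: 24.
black cards: 11.
The claim requires 24 = 11, which does not hold.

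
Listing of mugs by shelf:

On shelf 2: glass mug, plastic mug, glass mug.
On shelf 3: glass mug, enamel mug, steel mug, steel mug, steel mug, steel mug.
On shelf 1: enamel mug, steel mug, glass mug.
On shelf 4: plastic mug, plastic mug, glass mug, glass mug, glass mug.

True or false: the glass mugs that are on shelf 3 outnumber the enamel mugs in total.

False

|glass mugs on shelf 3| = 1.
|enamel mugs| = 2.
The claim requires 1 > 2, which does not hold.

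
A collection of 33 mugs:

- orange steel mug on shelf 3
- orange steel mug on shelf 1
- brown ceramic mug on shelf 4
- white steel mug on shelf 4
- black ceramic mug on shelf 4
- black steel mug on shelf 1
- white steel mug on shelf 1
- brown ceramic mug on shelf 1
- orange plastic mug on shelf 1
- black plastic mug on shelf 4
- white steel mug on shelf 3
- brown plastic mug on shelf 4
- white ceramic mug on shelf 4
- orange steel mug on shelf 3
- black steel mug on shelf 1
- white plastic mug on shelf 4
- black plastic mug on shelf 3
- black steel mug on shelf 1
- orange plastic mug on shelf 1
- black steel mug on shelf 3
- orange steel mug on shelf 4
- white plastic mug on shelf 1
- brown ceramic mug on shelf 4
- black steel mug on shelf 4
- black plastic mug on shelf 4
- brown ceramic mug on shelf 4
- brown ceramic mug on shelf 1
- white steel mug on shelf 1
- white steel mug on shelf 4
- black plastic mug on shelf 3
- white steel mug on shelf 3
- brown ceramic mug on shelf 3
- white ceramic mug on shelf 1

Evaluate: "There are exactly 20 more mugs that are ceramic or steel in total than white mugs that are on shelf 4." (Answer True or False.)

There are 24 mugs that are ceramic or steel.
There are 4 white mugs on shelf 4.
The claim requires 24 − 4 (= 20) to equal 20, which holds.

True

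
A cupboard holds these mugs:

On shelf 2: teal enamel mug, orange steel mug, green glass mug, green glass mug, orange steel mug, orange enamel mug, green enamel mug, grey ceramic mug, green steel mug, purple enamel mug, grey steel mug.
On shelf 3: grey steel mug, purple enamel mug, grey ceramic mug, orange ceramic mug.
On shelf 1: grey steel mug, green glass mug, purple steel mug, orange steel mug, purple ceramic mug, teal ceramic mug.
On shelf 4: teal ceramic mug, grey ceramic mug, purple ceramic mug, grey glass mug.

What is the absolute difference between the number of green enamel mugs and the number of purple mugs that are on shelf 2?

0

green enamel mugs: 1. purple mugs on shelf 2: 1.
|1 − 1| = 1 − 1 = 0.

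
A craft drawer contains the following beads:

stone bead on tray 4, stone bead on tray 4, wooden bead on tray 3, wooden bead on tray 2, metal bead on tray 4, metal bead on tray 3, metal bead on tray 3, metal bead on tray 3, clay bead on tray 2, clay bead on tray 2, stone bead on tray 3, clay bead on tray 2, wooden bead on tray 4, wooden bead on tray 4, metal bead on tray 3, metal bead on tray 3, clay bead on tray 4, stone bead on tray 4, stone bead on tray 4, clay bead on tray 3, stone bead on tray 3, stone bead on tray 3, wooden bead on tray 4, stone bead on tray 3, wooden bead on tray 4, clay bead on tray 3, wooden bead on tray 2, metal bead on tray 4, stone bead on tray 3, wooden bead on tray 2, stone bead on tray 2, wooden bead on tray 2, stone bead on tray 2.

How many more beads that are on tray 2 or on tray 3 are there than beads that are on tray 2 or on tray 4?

2

beads on tray 2 or on tray 3: 22.
beads on tray 2 or on tray 4: 20.
22 − 20 = 2.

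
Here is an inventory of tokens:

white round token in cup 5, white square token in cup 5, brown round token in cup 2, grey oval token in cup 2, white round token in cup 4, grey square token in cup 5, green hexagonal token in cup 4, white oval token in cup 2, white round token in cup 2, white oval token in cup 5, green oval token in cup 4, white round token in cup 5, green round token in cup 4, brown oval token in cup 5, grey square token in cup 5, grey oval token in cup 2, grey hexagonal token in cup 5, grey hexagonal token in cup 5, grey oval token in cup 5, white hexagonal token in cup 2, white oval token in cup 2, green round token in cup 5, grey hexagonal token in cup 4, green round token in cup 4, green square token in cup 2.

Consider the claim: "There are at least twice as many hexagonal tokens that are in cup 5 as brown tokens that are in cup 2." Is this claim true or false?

True

There are 2 hexagonal tokens in cup 5.
There is 1 brown token in cup 2.
The claim requires 2 ≥ 2 × 1 = 2, which holds.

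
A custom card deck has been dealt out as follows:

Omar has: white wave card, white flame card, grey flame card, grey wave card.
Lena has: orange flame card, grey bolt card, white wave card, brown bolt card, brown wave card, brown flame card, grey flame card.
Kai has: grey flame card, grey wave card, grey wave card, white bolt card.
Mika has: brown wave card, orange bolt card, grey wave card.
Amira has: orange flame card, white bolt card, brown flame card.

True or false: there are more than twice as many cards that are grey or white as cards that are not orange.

|cards that are grey or white| = 13.
|cards that are not orange| = 18.
The claim requires 13 > 2 × 18 = 36, which does not hold.

False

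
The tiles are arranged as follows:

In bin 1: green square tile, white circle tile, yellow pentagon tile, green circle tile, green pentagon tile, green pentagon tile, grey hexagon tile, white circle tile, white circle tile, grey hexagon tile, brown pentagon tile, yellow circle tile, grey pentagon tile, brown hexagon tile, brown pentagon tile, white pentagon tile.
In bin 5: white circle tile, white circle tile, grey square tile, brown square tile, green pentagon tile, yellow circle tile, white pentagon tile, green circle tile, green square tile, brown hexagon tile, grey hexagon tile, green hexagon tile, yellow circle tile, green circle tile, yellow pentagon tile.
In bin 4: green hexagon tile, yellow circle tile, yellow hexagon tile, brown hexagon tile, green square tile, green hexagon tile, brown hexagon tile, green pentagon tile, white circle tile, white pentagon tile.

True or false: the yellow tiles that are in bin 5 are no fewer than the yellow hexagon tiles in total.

There are 3 yellow tiles in bin 5.
There is 1 yellow hexagon tile.
The claim requires 3 ≥ 1, which holds.

True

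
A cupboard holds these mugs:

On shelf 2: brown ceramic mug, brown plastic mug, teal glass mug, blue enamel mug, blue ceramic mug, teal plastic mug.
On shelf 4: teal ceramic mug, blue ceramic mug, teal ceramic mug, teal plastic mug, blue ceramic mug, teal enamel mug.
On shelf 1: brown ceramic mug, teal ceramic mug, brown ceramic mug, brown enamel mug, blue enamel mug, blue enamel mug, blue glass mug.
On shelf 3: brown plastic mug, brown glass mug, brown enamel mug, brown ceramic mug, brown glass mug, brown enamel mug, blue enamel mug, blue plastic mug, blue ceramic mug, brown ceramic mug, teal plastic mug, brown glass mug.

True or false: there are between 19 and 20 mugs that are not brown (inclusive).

mugs that are not brown: 18.
The claim requires 19 ≤ 18 ≤ 20, which does not hold.

False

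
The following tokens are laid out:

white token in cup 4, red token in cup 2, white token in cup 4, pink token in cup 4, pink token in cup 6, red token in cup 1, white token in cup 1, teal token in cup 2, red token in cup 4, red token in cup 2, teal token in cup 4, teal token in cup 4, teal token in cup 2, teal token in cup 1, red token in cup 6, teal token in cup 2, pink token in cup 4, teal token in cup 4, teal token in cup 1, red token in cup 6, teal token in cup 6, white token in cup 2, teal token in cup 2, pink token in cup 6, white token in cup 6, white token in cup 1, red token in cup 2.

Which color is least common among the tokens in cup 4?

red

Counts by color (restricted to tokens in cup 4): teal 3, white 2, pink 2, red 1.
The minimum is 1, held uniquely by red.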